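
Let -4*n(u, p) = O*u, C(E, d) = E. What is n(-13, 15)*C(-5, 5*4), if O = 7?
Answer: -455/4 ≈ -113.75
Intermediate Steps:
n(u, p) = -7*u/4
n(-13, 15)*C(-5, 5*4) = -7/4*(-13)*(-5) = (91/4)*(-5) = -455/4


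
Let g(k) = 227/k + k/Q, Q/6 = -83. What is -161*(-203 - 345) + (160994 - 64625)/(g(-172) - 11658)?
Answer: 44050808915008/499330555 ≈ 88220.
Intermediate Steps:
Q = -498 (Q = 6*(-83) = -498)
g(k) = 227/k - k/498 (g(k) = 227/k + k/(-498) = 227/k + k*(-1/498) = 227/k - k/498)
-161*(-203 - 345) + (160994 - 64625)/(g(-172) - 11658) = -161*(-203 - 345) + (160994 - 64625)/((227/(-172) - 1/498*(-172)) - 11658) = -161*(-548) + 96369/((227*(-1/172) + 86/249) - 11658) = 88228 + 96369/((-227/172 + 86/249) - 11658) = 88228 + 96369/(-41731/42828 - 11658) = 88228 + 96369/(-499330555/42828) = 88228 + 96369*(-42828/499330555) = 88228 - 4127291532/499330555 = 44050808915008/499330555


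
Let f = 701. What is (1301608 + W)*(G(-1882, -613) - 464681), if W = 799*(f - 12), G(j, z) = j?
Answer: -864130196997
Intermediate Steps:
W = 550511 (W = 799*(701 - 12) = 799*689 = 550511)
(1301608 + W)*(G(-1882, -613) - 464681) = (1301608 + 550511)*(-1882 - 464681) = 1852119*(-466563) = -864130196997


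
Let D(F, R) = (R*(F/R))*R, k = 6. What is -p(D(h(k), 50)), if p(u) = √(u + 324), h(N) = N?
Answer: -4*√39 ≈ -24.980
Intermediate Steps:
D(F, R) = F*R
p(u) = √(324 + u)
-p(D(h(k), 50)) = -√(324 + 6*50) = -√(324 + 300) = -√624 = -4*√39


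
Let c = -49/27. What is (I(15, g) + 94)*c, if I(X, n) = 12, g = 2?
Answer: -5194/27 ≈ -192.37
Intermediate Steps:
c = -49/27 (c = -49*1/27 = -49/27 ≈ -1.8148)
(I(15, g) + 94)*c = (12 + 94)*(-49/27) = 106*(-49/27) = -5194/27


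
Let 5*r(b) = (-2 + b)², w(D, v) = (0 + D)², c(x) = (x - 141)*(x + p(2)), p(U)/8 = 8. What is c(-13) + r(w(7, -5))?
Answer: -37061/5 ≈ -7412.2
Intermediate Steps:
p(U) = 64 (p(U) = 8*8 = 64)
c(x) = (-141 + x)*(64 + x) (c(x) = (x - 141)*(x + 64) = (-141 + x)*(64 + x))
w(D, v) = D²
r(b) = (-2 + b)²/5
c(-13) + r(w(7, -5)) = (-9024 + (-13)² - 77*(-13)) + (-2 + 7²)²/5 = (-9024 + 169 + 1001) + (-2 + 49)²/5 = -7854 + (⅕)*47² = -7854 + (⅕)*2209 = -7854 + 2209/5 = -37061/5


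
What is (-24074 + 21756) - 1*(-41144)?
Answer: 38826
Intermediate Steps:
(-24074 + 21756) - 1*(-41144) = -2318 + 41144 = 38826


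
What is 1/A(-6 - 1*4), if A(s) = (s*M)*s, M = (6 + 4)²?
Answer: 1/10000 ≈ 0.00010000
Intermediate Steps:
M = 100 (M = 10² = 100)
A(s) = 100*s² (A(s) = (s*100)*s = (100*s)*s = 100*s²)
1/A(-6 - 1*4) = 1/(100*(-6 - 1*4)²) = 1/(100*(-6 - 4)²) = 1/(100*(-10)²) = 1/(100*100) = 1/10000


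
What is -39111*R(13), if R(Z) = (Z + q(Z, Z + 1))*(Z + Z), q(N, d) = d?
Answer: -27455922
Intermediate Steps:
R(Z) = 2*Z*(1 + 2*Z) (R(Z) = (Z + (Z + 1))*(Z + Z) = (Z + (1 + Z))*(2*Z) = (1 + 2*Z)*(2*Z) = 2*Z*(1 + 2*Z))
-39111*R(13) = -78222*13*(1 + 2*13) = -78222*13*(1 + 26) = -78222*13*27 = -39111*702 = -27455922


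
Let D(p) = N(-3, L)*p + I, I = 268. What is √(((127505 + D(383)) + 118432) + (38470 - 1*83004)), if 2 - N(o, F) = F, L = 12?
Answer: √197841 ≈ 444.79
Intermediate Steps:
N(o, F) = 2 - F
D(p) = 268 - 10*p (D(p) = (2 - 1*12)*p + 268 = (2 - 12)*p + 268 = -10*p + 268 = 268 - 10*p)
√(((127505 + D(383)) + 118432) + (38470 - 1*83004)) = √(((127505 + (268 - 10*383)) + 118432) + (38470 - 1*83004)) = √(((127505 + (268 - 3830)) + 118432) + (38470 - 83004)) = √(((127505 - 3562) + 118432) - 44534) = √((123943 + 118432) - 44534) = √(242375 - 44534) = √197841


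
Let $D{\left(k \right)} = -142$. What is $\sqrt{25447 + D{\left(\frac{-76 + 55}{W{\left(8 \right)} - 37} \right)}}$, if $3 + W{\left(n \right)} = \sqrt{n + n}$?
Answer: $\sqrt{25305} \approx 159.08$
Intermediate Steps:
$W{\left(n \right)} = -3 + \sqrt{2} \sqrt{n}$ ($W{\left(n \right)} = -3 + \sqrt{n + n} = -3 + \sqrt{2 n} = -3 + \sqrt{2} \sqrt{n}$)
$\sqrt{25447 + D{\left(\frac{-76 + 55}{W{\left(8 \right)} - 37} \right)}} = \sqrt{25447 - 142} = \sqrt{25305}$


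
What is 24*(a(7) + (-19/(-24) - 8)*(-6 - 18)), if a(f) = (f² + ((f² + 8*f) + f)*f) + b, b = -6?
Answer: 24000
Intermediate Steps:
a(f) = -6 + f² + f*(f² + 9*f) (a(f) = (f² + ((f² + 8*f) + f)*f) - 6 = (f² + (f² + 9*f)*f) - 6 = (f² + f*(f² + 9*f)) - 6 = -6 + f² + f*(f² + 9*f))
24*(a(7) + (-19/(-24) - 8)*(-6 - 18)) = 24*((-6 + 7³ + 10*7²) + (-19/(-24) - 8)*(-6 - 18)) = 24*((-6 + 343 + 10*49) + (-19*(-1/24) - 8)*(-24)) = 24*((-6 + 343 + 490) + (19/24 - 8)*(-24)) = 24*(827 - 173/24*(-24)) = 24*(827 + 173) = 24*1000 = 24000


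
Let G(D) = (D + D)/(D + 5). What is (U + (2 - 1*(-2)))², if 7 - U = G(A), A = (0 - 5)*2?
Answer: 49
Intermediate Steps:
A = -10 (A = -5*2 = -10)
G(D) = 2*D/(5 + D) (G(D) = (2*D)/(5 + D) = 2*D/(5 + D))
U = 3 (U = 7 - 2*(-10)/(5 - 10) = 7 - 2*(-10)/(-5) = 7 - 2*(-10)*(-1)/5 = 7 - 1*4 = 7 - 4 = 3)
(U + (2 - 1*(-2)))² = (3 + (2 - 1*(-2)))² = (3 + (2 + 2))² = (3 + 4)² = 7² = 49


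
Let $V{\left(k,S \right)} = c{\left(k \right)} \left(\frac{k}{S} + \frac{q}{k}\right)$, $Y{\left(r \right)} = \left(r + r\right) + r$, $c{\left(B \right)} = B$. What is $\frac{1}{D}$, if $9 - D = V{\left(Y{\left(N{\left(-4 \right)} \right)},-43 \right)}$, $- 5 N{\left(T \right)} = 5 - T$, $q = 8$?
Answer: $\frac{1075}{1804} \approx 0.5959$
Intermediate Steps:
$N{\left(T \right)} = -1 + \frac{T}{5}$ ($N{\left(T \right)} = - \frac{5 - T}{5} = -1 + \frac{T}{5}$)
$Y{\left(r \right)} = 3 r$ ($Y{\left(r \right)} = 2 r + r = 3 r$)
$V{\left(k,S \right)} = k \left(\frac{8}{k} + \frac{k}{S}\right)$ ($V{\left(k,S \right)} = k \left(\frac{k}{S} + \frac{8}{k}\right) = k \left(\frac{8}{k} + \frac{k}{S}\right)$)
$D = \frac{1804}{1075}$ ($D = 9 - \left(8 + \frac{\left(3 \left(-1 + \frac{1}{5} \left(-4\right)\right)\right)^{2}}{-43}\right) = 9 - \left(8 - \frac{\left(3 \left(-1 - \frac{4}{5}\right)\right)^{2}}{43}\right) = 9 - \left(8 - \frac{\left(3 \left(- \frac{9}{5}\right)\right)^{2}}{43}\right) = 9 - \left(8 - \frac{\left(- \frac{27}{5}\right)^{2}}{43}\right) = 9 - \left(8 - \frac{729}{1075}\right) = 9 - \frac{7871}{1075} = \frac{1804}{1075} \approx 1.6781$)
$\frac{1}{D} = \frac{1}{\frac{1804}{1075}} = \frac{1075}{1804}$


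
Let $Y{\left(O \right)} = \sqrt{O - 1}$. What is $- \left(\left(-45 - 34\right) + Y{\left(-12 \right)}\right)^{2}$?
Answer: $-6228 + 158 i \sqrt{13} \approx -6228.0 + 569.68 i$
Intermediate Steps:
$Y{\left(O \right)} = \sqrt{-1 + O}$
$- \left(\left(-45 - 34\right) + Y{\left(-12 \right)}\right)^{2} = - \left(\left(-45 - 34\right) + \sqrt{-1 - 12}\right)^{2} = - \left(-79 + \sqrt{-13}\right)^{2} = - \left(-79 + i \sqrt{13}\right)^{2}$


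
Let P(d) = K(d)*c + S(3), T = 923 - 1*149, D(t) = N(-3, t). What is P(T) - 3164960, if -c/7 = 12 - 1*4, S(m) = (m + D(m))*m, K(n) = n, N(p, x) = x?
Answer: -3208286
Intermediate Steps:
D(t) = t
T = 774 (T = 923 - 149 = 774)
S(m) = 2*m² (S(m) = (m + m)*m = (2*m)*m = 2*m²)
c = -56 (c = -7*(12 - 1*4) = -7*(12 - 4) = -7*8 = -56)
P(d) = 18 - 56*d (P(d) = d*(-56) + 2*3² = -56*d + 2*9 = -56*d + 18 = 18 - 56*d)
P(T) - 3164960 = (18 - 56*774) - 3164960 = (18 - 43344) - 3164960 = -43326 - 3164960 = -3208286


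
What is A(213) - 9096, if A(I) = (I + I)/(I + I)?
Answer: -9095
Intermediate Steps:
A(I) = 1 (A(I) = (2*I)/((2*I)) = (2*I)*(1/(2*I)) = 1)
A(213) - 9096 = 1 - 9096 = -9095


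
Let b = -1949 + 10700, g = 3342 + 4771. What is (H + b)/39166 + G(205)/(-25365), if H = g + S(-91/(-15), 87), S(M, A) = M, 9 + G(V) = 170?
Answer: 28106901/66229706 ≈ 0.42439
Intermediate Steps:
G(V) = 161 (G(V) = -9 + 170 = 161)
g = 8113
H = 121786/15 (H = 8113 - 91/(-15) = 8113 - 91*(-1/15) = 8113 + 91/15 = 121786/15 ≈ 8119.1)
b = 8751
(H + b)/39166 + G(205)/(-25365) = (121786/15 + 8751)/39166 + 161/(-25365) = (253051/15)*(1/39166) + 161*(-1/25365) = 253051/587490 - 161/25365 = 28106901/66229706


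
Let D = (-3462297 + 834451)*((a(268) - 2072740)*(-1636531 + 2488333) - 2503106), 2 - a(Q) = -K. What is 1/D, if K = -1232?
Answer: 1/4642390314035142916 ≈ 2.1541e-19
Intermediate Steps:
a(Q) = -1230 (a(Q) = 2 - (-1)*(-1232) = 2 - 1*1232 = 2 - 1232 = -1230)
D = 4642390314035142916 (D = (-3462297 + 834451)*((-1230 - 2072740)*(-1636531 + 2488333) - 2503106) = -2627846*(-2073970*851802 - 2503106) = -2627846*(-1766611793940 - 2503106) = -2627846*(-1766614297046) = 4642390314035142916)
1/D = 1/4642390314035142916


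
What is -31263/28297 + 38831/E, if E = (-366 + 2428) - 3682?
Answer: -1149446867/45841140 ≈ -25.075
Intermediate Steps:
E = -1620 (E = 2062 - 3682 = -1620)
-31263/28297 + 38831/E = -31263/28297 + 38831/(-1620) = -31263*1/28297 + 38831*(-1/1620) = -31263/28297 - 38831/1620 = -1149446867/45841140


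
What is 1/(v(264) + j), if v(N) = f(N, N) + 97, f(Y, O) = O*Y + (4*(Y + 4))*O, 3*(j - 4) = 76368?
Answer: 1/378261 ≈ 2.6437e-6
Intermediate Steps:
j = 25460 (j = 4 + (⅓)*76368 = 4 + 25456 = 25460)
f(Y, O) = O*Y + O*(16 + 4*Y) (f(Y, O) = O*Y + (4*(4 + Y))*O = O*Y + (16 + 4*Y)*O = O*Y + O*(16 + 4*Y))
v(N) = 97 + N*(16 + 5*N) (v(N) = N*(16 + 5*N) + 97 = 97 + N*(16 + 5*N))
1/(v(264) + j) = 1/((97 + 264*(16 + 5*264)) + 25460) = 1/((97 + 264*(16 + 1320)) + 25460) = 1/((97 + 264*1336) + 25460) = 1/((97 + 352704) + 25460) = 1/(352801 + 25460) = 1/378261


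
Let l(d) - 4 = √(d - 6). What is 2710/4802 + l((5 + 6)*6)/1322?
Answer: 900457/1587061 + √15/661 ≈ 0.57323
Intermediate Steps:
l(d) = 4 + √(-6 + d) (l(d) = 4 + √(d - 6) = 4 + √(-6 + d))
2710/4802 + l((5 + 6)*6)/1322 = 2710/4802 + (4 + √(-6 + (5 + 6)*6))/1322 = 2710*(1/4802) + (4 + √(-6 + 11*6))*(1/1322) = 1355/2401 + (4 + √(-6 + 66))*(1/1322) = 1355/2401 + (4 + √60)*(1/1322) = 1355/2401 + (4 + 2*√15)*(1/1322) = 1355/2401 + (2/661 + √15/661) = 900457/1587061 + √15/661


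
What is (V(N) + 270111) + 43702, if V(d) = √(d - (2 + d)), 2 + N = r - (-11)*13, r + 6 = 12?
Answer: 313813 + I*√2 ≈ 3.1381e+5 + 1.4142*I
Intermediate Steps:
r = 6 (r = -6 + 12 = 6)
N = 147 (N = -2 + (6 - (-11)*13) = -2 + (6 - 1*(-143)) = -2 + (6 + 143) = -2 + 149 = 147)
V(d) = I*√2 (V(d) = √(d + (-2 - d)) = √(-2) = I*√2)
(V(N) + 270111) + 43702 = (I*√2 + 270111) + 43702 = (270111 + I*√2) + 43702 = 313813 + I*√2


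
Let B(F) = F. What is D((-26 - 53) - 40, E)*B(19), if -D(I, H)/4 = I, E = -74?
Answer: 9044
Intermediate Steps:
D(I, H) = -4*I
D((-26 - 53) - 40, E)*B(19) = -4*((-26 - 53) - 40)*19 = -4*(-79 - 40)*19 = -4*(-119)*19 = 476*19 = 9044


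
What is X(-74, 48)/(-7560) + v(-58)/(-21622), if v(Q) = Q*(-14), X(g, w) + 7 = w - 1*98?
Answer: -817711/27243720 ≈ -0.030015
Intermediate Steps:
X(g, w) = -105 + w (X(g, w) = -7 + (w - 1*98) = -7 + (w - 98) = -7 + (-98 + w) = -105 + w)
v(Q) = -14*Q
X(-74, 48)/(-7560) + v(-58)/(-21622) = (-105 + 48)/(-7560) - 14*(-58)/(-21622) = -57*(-1/7560) + 812*(-1/21622) = 19/2520 - 406/10811 = -817711/27243720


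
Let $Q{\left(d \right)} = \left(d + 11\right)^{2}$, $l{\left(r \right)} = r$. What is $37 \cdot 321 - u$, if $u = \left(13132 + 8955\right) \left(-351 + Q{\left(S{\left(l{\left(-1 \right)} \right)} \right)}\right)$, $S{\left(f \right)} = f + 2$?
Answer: $4583886$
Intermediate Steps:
$S{\left(f \right)} = 2 + f$
$Q{\left(d \right)} = \left(11 + d\right)^{2}$
$u = -4572009$ ($u = \left(13132 + 8955\right) \left(-351 + \left(11 + \left(2 - 1\right)\right)^{2}\right) = 22087 \left(-351 + \left(11 + 1\right)^{2}\right) = 22087 \left(-351 + 12^{2}\right) = 22087 \left(-351 + 144\right) = 22087 \left(-207\right) = -4572009$)
$37 \cdot 321 - u = 37 \cdot 321 - -4572009 = 11877 + 4572009 = 4583886$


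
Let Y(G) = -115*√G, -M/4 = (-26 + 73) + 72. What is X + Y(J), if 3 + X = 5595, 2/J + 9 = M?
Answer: 5592 - 23*I*√970/97 ≈ 5592.0 - 7.3849*I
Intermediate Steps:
M = -476 (M = -4*((-26 + 73) + 72) = -4*(47 + 72) = -4*119 = -476)
J = -2/485 (J = 2/(-9 - 476) = 2/(-485) = 2*(-1/485) = -2/485 ≈ -0.0041237)
X = 5592 (X = -3 + 5595 = 5592)
X + Y(J) = 5592 - 23*I*√970/97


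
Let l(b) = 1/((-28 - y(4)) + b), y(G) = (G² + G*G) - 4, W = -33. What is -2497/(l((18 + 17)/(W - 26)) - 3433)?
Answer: 8337483/11462846 ≈ 0.72735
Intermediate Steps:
y(G) = -4 + 2*G² (y(G) = (G² + G²) - 4 = 2*G² - 4 = -4 + 2*G²)
l(b) = 1/(-56 + b) (l(b) = 1/((-28 - (-4 + 2*4²)) + b) = 1/((-28 - (-4 + 2*16)) + b) = 1/((-28 - (-4 + 32)) + b) = 1/((-28 - 1*28) + b) = 1/((-28 - 28) + b) = 1/(-56 + b))
-2497/(l((18 + 17)/(W - 26)) - 3433) = -2497/(1/(-56 + (18 + 17)/(-33 - 26)) - 3433) = -2497/(1/(-56 + 35/(-59)) - 3433) = -2497/(1/(-56 + 35*(-1/59)) - 3433) = -2497/(1/(-56 - 35/59) - 3433) = -2497/(1/(-3339/59) - 3433) = -2497/(-59/3339 - 3433) = -2497/(-11462846/3339) = -2497*(-3339/11462846) = 8337483/11462846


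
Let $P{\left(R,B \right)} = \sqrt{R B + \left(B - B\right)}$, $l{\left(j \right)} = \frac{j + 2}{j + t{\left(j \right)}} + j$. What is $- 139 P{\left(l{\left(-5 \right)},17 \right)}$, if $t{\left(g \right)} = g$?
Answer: $- \frac{139 i \sqrt{7990}}{10} \approx - 1242.5 i$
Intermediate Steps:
$l{\left(j \right)} = j + \frac{2 + j}{2 j}$ ($l{\left(j \right)} = \frac{j + 2}{j + j} + j = \frac{2 + j}{2 j} + j = j + \frac{2 + j}{2 j}$)
$P{\left(R,B \right)} = \sqrt{B R}$ ($P{\left(R,B \right)} = \sqrt{B R + 0} = \sqrt{B R}$)
$- 139 P{\left(l{\left(-5 \right)},17 \right)} = - 139 \sqrt{17 \left(\frac{1}{2} - 5 + \frac{1}{-5}\right)} = - 139 \sqrt{17 \left(\frac{1}{2} - 5 - \frac{1}{5}\right)} = - 139 \sqrt{17 \left(- \frac{47}{10}\right)} = - 139 \sqrt{- \frac{799}{10}} = - 139 \frac{i \sqrt{7990}}{10} = - \frac{139 i \sqrt{7990}}{10}$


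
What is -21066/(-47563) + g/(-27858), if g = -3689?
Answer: 762316535/1325010054 ≈ 0.57533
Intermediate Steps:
-21066/(-47563) + g/(-27858) = -21066/(-47563) - 3689/(-27858) = -21066*(-1/47563) - 3689*(-1/27858) = 21066/47563 + 3689/27858 = 762316535/1325010054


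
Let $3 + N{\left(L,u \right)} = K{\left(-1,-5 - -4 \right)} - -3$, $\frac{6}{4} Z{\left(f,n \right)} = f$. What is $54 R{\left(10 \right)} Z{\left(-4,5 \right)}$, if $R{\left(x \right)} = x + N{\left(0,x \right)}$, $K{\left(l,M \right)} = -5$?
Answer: $-720$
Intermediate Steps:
$Z{\left(f,n \right)} = \frac{2 f}{3}$
$N{\left(L,u \right)} = -5$ ($N{\left(L,u \right)} = -3 - 2 = -5$)
$R{\left(x \right)} = -5 + x$ ($R{\left(x \right)} = x - 5 = -5 + x$)
$54 R{\left(10 \right)} Z{\left(-4,5 \right)} = 54 \left(-5 + 10\right) \frac{2}{3} \left(-4\right) = 54 \cdot 5 \left(- \frac{8}{3}\right) = 270 \left(- \frac{8}{3}\right) = -720$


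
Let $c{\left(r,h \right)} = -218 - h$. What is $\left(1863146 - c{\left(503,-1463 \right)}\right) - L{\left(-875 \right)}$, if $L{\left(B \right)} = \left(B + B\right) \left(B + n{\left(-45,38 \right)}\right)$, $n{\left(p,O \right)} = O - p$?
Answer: $475901$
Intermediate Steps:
$L{\left(B \right)} = 2 B \left(83 + B\right)$ ($L{\left(B \right)} = \left(B + B\right) \left(B + \left(38 - -45\right)\right) = 2 B \left(B + \left(38 + 45\right)\right) = 2 B \left(B + 83\right) = 2 B \left(83 + B\right)$)
$\left(1863146 - c{\left(503,-1463 \right)}\right) - L{\left(-875 \right)} = \left(1863146 - \left(-218 - -1463\right)\right) - 2 \left(-875\right) \left(83 - 875\right) = \left(1863146 - \left(-218 + 1463\right)\right) - 2 \left(-875\right) \left(-792\right) = \left(1863146 - 1245\right) - 1386000 = 1861901 - 1386000 = 475901$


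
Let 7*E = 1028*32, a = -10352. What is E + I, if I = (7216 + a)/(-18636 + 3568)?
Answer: 123924720/26369 ≈ 4699.6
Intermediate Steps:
E = 32896/7 (E = (1028*32)/7 = (⅐)*32896 = 32896/7 ≈ 4699.4)
I = 784/3767 (I = (7216 - 10352)/(-18636 + 3568) = -3136/(-15068) = -3136*(-1/15068) = 784/3767 ≈ 0.20812)
E + I = 32896/7 + 784/3767 = 123924720/26369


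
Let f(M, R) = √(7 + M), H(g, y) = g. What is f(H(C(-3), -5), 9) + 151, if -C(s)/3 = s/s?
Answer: 153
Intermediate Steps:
C(s) = -3 (C(s) = -3*s/s = -3*1 = -3)
f(H(C(-3), -5), 9) + 151 = √(7 - 3) + 151 = √4 + 151 = 2 + 151 = 153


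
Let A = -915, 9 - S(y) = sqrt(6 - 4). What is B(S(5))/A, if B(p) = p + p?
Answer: -6/305 + 2*sqrt(2)/915 ≈ -0.016581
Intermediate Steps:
S(y) = 9 - sqrt(2) (S(y) = 9 - sqrt(6 - 4) = 9 - sqrt(2))
B(p) = 2*p
B(S(5))/A = (2*(9 - sqrt(2)))/(-915) = (18 - 2*sqrt(2))*(-1/915) = -6/305 + 2*sqrt(2)/915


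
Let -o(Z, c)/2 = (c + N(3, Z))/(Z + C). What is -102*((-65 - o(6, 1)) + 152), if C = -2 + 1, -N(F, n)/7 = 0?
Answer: -44574/5 ≈ -8914.8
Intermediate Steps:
N(F, n) = 0 (N(F, n) = -7*0 = 0)
C = -1
o(Z, c) = -2*c/(-1 + Z) (o(Z, c) = -2*(c + 0)/(Z - 1) = -2*c/(-1 + Z))
-102*((-65 - o(6, 1)) + 152) = -102*((-65 - (-2)/(-1 + 6)) + 152) = -102*((-65 - (-2)/5) + 152) = -102*((-65 - 1*(-2/5)) + 152) = -102*((-65 + 2/5) + 152) = -102*(-323/5 + 152) = -102*437/5 = -44574/5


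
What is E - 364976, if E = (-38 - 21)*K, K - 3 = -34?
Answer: -363147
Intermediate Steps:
K = -31 (K = 3 - 34 = -31)
E = 1829 (E = (-38 - 21)*(-31) = -59*(-31) = 1829)
E - 364976 = 1829 - 364976 = -363147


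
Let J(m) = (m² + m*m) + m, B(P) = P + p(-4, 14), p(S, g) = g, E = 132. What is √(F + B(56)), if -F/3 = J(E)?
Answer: I*√104870 ≈ 323.84*I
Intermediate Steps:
B(P) = 14 + P (B(P) = P + 14 = 14 + P)
J(m) = m + 2*m² (J(m) = (m² + m²) + m = 2*m² + m = m + 2*m²)
F = -104940 (F = -396*(1 + 2*132) = -396*(1 + 264) = -396*265 = -3*34980 = -104940)
√(F + B(56)) = √(-104940 + (14 + 56)) = √(-104940 + 70) = √(-104870) = I*√104870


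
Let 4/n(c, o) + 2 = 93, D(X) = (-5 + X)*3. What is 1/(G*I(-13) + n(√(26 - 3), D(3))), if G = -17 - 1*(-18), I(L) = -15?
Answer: -91/1361 ≈ -0.066863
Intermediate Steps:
D(X) = -15 + 3*X
n(c, o) = 4/91 (n(c, o) = 4/(-2 + 93) = 4/91)
G = 1 (G = -17 + 18 = 1)
1/(G*I(-13) + n(√(26 - 3), D(3))) = 1/(1*(-15) + 4/91) = 1/(-15 + 4/91) = 1/(-1361/91) = -91/1361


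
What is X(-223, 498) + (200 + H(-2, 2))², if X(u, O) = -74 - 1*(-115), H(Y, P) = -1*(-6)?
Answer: 42477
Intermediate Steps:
H(Y, P) = 6
X(u, O) = 41 (X(u, O) = -74 + 115 = 41)
X(-223, 498) + (200 + H(-2, 2))² = 41 + (200 + 6)² = 41 + 206² = 41 + 42436 = 42477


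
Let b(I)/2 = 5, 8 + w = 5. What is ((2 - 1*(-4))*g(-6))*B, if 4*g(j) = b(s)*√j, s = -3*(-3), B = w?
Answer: -45*I*√6 ≈ -110.23*I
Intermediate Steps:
w = -3 (w = -8 + 5 = -3)
B = -3
s = 9
b(I) = 10 (b(I) = 2*5 = 10)
g(j) = 5*√j/2 (g(j) = (10*√j)/4 = 5*√j/2)
((2 - 1*(-4))*g(-6))*B = ((2 - 1*(-4))*(5*√(-6)/2))*(-3) = ((2 + 4)*(5*(I*√6)/2))*(-3) = (6*(5*I*√6/2))*(-3) = (15*I*√6)*(-3) = -45*I*√6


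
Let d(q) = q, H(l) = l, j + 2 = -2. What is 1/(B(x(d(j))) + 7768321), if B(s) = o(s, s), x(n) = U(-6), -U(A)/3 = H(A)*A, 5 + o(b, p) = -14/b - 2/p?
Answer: 27/209744536 ≈ 1.2873e-7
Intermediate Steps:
j = -4 (j = -2 - 2 = -4)
o(b, p) = -5 - 14/b - 2/p (o(b, p) = -5 + (-14/b - 2/p) = -5 - 14/b - 2/p)
U(A) = -3*A**2 (U(A) = -3*A*A = -3*A**2)
x(n) = -108 (x(n) = -3*(-6)**2 = -3*36 = -108)
B(s) = -5 - 16/s (B(s) = -5 - 14/s - 2/s = -5 - 16/s)
1/(B(x(d(j))) + 7768321) = 1/((-5 - 16/(-108)) + 7768321) = 1/((-5 - 16*(-1/108)) + 7768321) = 1/((-5 + 4/27) + 7768321) = 1/(-131/27 + 7768321) = 1/(209744536/27) = 27/209744536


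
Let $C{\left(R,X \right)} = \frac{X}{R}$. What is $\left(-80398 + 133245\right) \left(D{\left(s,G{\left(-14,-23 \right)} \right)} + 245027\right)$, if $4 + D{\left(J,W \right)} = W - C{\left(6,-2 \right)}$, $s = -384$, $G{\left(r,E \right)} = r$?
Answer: $\frac{38844024716}{3} \approx 1.2948 \cdot 10^{10}$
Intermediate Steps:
$D{\left(J,W \right)} = - \frac{11}{3} + W$ ($D{\left(J,W \right)} = -4 + \left(W - - \frac{2}{6}\right) = -4 + \left(W - \left(-2\right) \frac{1}{6}\right) = -4 + \left(W - - \frac{1}{3}\right) = -4 + \left(W + \frac{1}{3}\right) = -4 + \left(\frac{1}{3} + W\right) = - \frac{11}{3} + W$)
$\left(-80398 + 133245\right) \left(D{\left(s,G{\left(-14,-23 \right)} \right)} + 245027\right) = \left(-80398 + 133245\right) \left(\left(- \frac{11}{3} - 14\right) + 245027\right) = 52847 \left(- \frac{53}{3} + 245027\right) = 52847 \cdot \frac{735028}{3} = \frac{38844024716}{3}$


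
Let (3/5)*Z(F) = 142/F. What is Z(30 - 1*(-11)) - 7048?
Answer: -866194/123 ≈ -7042.2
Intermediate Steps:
Z(F) = 710/(3*F) (Z(F) = 5*(142/F)/3 = 710/(3*F))
Z(30 - 1*(-11)) - 7048 = 710/(3*(30 - 1*(-11))) - 7048 = 710/(3*(30 + 11)) - 7048 = (710/3)/41 - 7048 = (710/3)*(1/41) - 7048 = 710/123 - 7048 = -866194/123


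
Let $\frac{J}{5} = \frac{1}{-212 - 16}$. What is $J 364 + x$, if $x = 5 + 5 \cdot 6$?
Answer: $\frac{1540}{57} \approx 27.018$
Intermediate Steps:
$J = - \frac{5}{228}$ ($J = \frac{5}{-212 - 16} = \frac{5}{-228} = 5 \left(- \frac{1}{228}\right) = - \frac{5}{228} \approx -0.02193$)
$x = 35$ ($x = 5 + 30 = 35$)
$J 364 + x = \left(- \frac{5}{228}\right) 364 + 35 = - \frac{455}{57} + 35 = \frac{1540}{57}$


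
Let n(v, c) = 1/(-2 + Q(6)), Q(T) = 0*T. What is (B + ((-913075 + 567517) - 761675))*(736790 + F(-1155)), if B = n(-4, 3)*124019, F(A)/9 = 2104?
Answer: -883626957555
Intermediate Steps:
F(A) = 18936 (F(A) = 9*2104 = 18936)
Q(T) = 0
n(v, c) = -1/2 (n(v, c) = 1/(-2 + 0) = 1/(-2) = -1/2)
B = -124019/2 (B = -1/2*124019 = -124019/2 ≈ -62010.)
(B + ((-913075 + 567517) - 761675))*(736790 + F(-1155)) = (-124019/2 + ((-913075 + 567517) - 761675))*(736790 + 18936) = (-124019/2 + (-345558 - 761675))*755726 = (-124019/2 - 1107233)*755726 = -2338485/2*755726 = -883626957555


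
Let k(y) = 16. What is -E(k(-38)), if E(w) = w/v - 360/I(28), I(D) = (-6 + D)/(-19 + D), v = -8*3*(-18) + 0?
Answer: 43729/297 ≈ 147.24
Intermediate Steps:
v = 432 (v = -24*(-18) + 0 = 432 + 0 = 432)
I(D) = (-6 + D)/(-19 + D)
E(w) = -1620/11 + w/432 (E(w) = w/432 - 360*(-19 + 28)/(-6 + 28) = w*(1/432) - 360/(22/9) = w/432 - 360/((1/9)*22) = w/432 - 360/22/9 = w/432 - 360*9/22 = w/432 - 1620/11 = -1620/11 + w/432)
-E(k(-38)) = -(-1620/11 + (1/432)*16) = -(-1620/11 + 1/27) = -1*(-43729/297) = 43729/297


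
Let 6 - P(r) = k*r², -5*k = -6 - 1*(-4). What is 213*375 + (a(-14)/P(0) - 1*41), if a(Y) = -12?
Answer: 79832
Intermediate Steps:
k = ⅖ (k = -(-6 - 1*(-4))/5 = -(-6 + 4)/5 = -⅕*(-2) = ⅖ ≈ 0.40000)
P(r) = 6 - 2*r²/5
213*375 + (a(-14)/P(0) - 1*41) = 213*375 + (-12/(6 - ⅖*0²) - 1*41) = 79875 + (-12/(6 - ⅖*0) - 41) = 79875 + (-12/(6 + 0) - 41) = 79875 + (-12/6 - 41) = 79875 + (-12*⅙ - 41) = 79875 + (-2 - 41) = 79875 - 43 = 79832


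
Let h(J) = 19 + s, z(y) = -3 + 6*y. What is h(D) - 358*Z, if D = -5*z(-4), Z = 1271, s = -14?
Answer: -455013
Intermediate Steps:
D = 135 (D = -5*(-3 + 6*(-4)) = -5*(-3 - 24) = -5*(-27) = 135)
h(J) = 5 (h(J) = 19 - 14 = 5)
h(D) - 358*Z = 5 - 358*1271 = 5 - 455018 = -455013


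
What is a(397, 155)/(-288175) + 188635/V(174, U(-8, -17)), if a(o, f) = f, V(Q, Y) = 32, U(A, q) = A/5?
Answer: 10871977233/1844320 ≈ 5894.8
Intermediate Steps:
U(A, q) = A/5 (U(A, q) = A*(1/5) = A/5)
a(397, 155)/(-288175) + 188635/V(174, U(-8, -17)) = 155/(-288175) + 188635/32 = 155*(-1/288175) + 188635*(1/32) = -31/57635 + 188635/32 = 10871977233/1844320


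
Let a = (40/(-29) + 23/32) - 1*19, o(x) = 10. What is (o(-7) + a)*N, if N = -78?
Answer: 349635/464 ≈ 753.52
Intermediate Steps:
a = -18245/928 (a = (40*(-1/29) + 23*(1/32)) - 19 = (-40/29 + 23/32) - 19 = -613/928 - 19 = -18245/928 ≈ -19.661)
(o(-7) + a)*N = (10 - 18245/928)*(-78) = -8965/928*(-78) = 349635/464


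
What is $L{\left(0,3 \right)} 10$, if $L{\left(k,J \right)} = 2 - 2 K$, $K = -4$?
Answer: $100$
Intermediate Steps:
$L{\left(k,J \right)} = 10$ ($L{\left(k,J \right)} = 2 - -8 = 2 + 8 = 10$)
$L{\left(0,3 \right)} 10 = 10 \cdot 10 = 100$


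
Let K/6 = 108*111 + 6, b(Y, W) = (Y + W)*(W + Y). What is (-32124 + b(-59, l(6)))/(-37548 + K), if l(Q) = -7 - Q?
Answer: -2245/2868 ≈ -0.78278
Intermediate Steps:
b(Y, W) = (W + Y)**2 (b(Y, W) = (W + Y)*(W + Y) = (W + Y)**2)
K = 71964 (K = 6*(108*111 + 6) = 6*(11988 + 6) = 6*11994 = 71964)
(-32124 + b(-59, l(6)))/(-37548 + K) = (-32124 + ((-7 - 1*6) - 59)**2)/(-37548 + 71964) = (-32124 + ((-7 - 6) - 59)**2)/34416 = (-32124 + (-13 - 59)**2)*(1/34416) = (-32124 + (-72)**2)*(1/34416) = (-32124 + 5184)*(1/34416) = -26940*1/34416 = -2245/2868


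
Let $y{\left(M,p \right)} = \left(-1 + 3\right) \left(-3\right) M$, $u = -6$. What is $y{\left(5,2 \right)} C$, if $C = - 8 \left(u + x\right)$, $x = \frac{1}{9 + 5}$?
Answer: $- \frac{9960}{7} \approx -1422.9$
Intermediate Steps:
$x = \frac{1}{14} \approx 0.071429$
$y{\left(M,p \right)} = - 6 M$ ($y{\left(M,p \right)} = 2 \left(-3\right) M = - 6 M$)
$C = \frac{332}{7}$ ($C = - 8 \left(-6 + \frac{1}{14}\right) = \left(-8\right) \left(- \frac{83}{14}\right) = \frac{332}{7} \approx 47.429$)
$y{\left(5,2 \right)} C = \left(-6\right) 5 \cdot \frac{332}{7} = \left(-30\right) \frac{332}{7} = - \frac{9960}{7}$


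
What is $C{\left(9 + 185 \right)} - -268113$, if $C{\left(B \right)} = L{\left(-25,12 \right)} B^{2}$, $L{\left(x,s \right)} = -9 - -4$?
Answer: $79933$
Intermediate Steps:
$L{\left(x,s \right)} = -5$ ($L{\left(x,s \right)} = -9 + 4 = -5$)
$C{\left(B \right)} = - 5 B^{2}$
$C{\left(9 + 185 \right)} - -268113 = - 5 \left(9 + 185\right)^{2} - -268113 = - 5 \cdot 194^{2} + 268113 = \left(-5\right) 37636 + 268113 = -188180 + 268113 = 79933$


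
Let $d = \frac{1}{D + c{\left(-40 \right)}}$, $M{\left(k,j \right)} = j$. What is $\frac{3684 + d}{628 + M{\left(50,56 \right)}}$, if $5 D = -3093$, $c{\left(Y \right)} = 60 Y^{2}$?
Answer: $\frac{1756925393}{326204388} \approx 5.386$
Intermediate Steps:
$D = - \frac{3093}{5}$ ($D = \frac{1}{5} \left(-3093\right) = - \frac{3093}{5} \approx -618.6$)
$d = \frac{5}{476907}$ ($d = \frac{1}{- \frac{3093}{5} + 60 \left(-40\right)^{2}} = \frac{1}{- \frac{3093}{5} + 60 \cdot 1600} = \frac{1}{- \frac{3093}{5} + 96000} = \frac{1}{\frac{476907}{5}} = \frac{5}{476907} \approx 1.0484 \cdot 10^{-5}$)
$\frac{3684 + d}{628 + M{\left(50,56 \right)}} = \frac{3684 + \frac{5}{476907}}{628 + 56} = \frac{1756925393}{476907 \cdot 684} = \frac{1756925393}{476907} \cdot \frac{1}{684} = \frac{1756925393}{326204388}$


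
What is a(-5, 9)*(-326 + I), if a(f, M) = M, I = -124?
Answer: -4050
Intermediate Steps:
a(-5, 9)*(-326 + I) = 9*(-326 - 124) = 9*(-450) = -4050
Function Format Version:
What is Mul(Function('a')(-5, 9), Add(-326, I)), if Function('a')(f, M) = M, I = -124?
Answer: -4050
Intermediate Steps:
Mul(Function('a')(-5, 9), Add(-326, I)) = Mul(9, Add(-326, -124)) = Mul(9, -450) = -4050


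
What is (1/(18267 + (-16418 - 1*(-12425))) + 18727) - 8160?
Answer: 150833359/14274 ≈ 10567.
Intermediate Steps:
(1/(18267 + (-16418 - 1*(-12425))) + 18727) - 8160 = (1/(18267 + (-16418 + 12425)) + 18727) - 8160 = (1/(18267 - 3993) + 18727) - 8160 = (1/14274 + 18727) - 8160 = 267309199/14274 - 8160 = 150833359/14274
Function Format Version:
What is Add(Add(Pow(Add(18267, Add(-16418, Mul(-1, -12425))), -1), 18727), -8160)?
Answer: Rational(150833359, 14274) ≈ 10567.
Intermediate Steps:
Add(Add(Pow(Add(18267, Add(-16418, Mul(-1, -12425))), -1), 18727), -8160) = Add(Add(Pow(Add(18267, Add(-16418, 12425)), -1), 18727), -8160) = Add(Add(Pow(Add(18267, -3993), -1), 18727), -8160) = Add(Add(Pow(14274, -1), 18727), -8160) = Add(Add(Rational(1, 14274), 18727), -8160) = Add(Rational(267309199, 14274), -8160) = Rational(150833359, 14274)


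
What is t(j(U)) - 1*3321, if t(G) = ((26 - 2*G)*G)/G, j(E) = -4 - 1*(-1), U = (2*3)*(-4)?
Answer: -3289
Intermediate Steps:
U = -24 (U = 6*(-4) = -24)
j(E) = -3 (j(E) = -4 + 1 = -3)
t(G) = 26 - 2*G (t(G) = ((26 - 2*G)*G)/G = (G*(26 - 2*G))/G = 26 - 2*G)
t(j(U)) - 1*3321 = (26 - 2*(-3)) - 1*3321 = (26 + 6) - 3321 = 32 - 3321 = -3289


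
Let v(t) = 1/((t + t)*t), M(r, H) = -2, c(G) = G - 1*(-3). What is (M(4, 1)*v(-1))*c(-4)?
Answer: 1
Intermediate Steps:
c(G) = 3 + G (c(G) = G + 3 = 3 + G)
v(t) = 1/(2*t²) (v(t) = 1/(((2*t))*t) = (1/(2*t))/t = 1/(2*t²))
(M(4, 1)*v(-1))*c(-4) = (-1/(-1)²)*(3 - 4) = -1*(-1) = 1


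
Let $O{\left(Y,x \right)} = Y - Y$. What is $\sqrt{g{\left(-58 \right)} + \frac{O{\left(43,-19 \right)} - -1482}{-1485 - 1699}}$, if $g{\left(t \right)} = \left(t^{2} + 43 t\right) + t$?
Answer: $\frac{\sqrt{514201274}}{796} \approx 28.487$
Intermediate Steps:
$O{\left(Y,x \right)} = 0$
$g{\left(t \right)} = t^{2} + 44 t$
$\sqrt{g{\left(-58 \right)} + \frac{O{\left(43,-19 \right)} - -1482}{-1485 - 1699}} = \sqrt{- 58 \left(44 - 58\right) + \frac{0 - -1482}{-1485 - 1699}} = \sqrt{\left(-58\right) \left(-14\right) + \frac{0 + 1482}{-3184}} = \sqrt{812 + 1482 \left(- \frac{1}{3184}\right)} = \sqrt{812 - \frac{741}{1592}} = \sqrt{\frac{1291963}{1592}} = \frac{\sqrt{514201274}}{796}$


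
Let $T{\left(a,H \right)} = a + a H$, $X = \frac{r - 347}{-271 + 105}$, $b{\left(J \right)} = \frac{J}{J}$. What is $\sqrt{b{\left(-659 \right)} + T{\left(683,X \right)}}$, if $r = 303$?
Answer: $\frac{\sqrt{5959234}}{83} \approx 29.411$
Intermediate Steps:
$b{\left(J \right)} = 1$
$X = \frac{22}{83}$ ($X = \frac{303 - 347}{-271 + 105} = - \frac{44}{-166} = \left(-44\right) \left(- \frac{1}{166}\right) = \frac{22}{83} \approx 0.26506$)
$T{\left(a,H \right)} = a + H a$
$\sqrt{b{\left(-659 \right)} + T{\left(683,X \right)}} = \sqrt{1 + 683 \left(1 + \frac{22}{83}\right)} = \sqrt{1 + 683 \cdot \frac{105}{83}} = \sqrt{1 + \frac{71715}{83}} = \sqrt{\frac{71798}{83}} = \frac{\sqrt{5959234}}{83}$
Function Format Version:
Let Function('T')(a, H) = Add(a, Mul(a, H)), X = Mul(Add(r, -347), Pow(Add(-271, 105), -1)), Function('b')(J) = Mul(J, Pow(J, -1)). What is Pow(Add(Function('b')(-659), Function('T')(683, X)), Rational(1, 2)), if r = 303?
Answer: Mul(Rational(1, 83), Pow(5959234, Rational(1, 2))) ≈ 29.411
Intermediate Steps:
Function('b')(J) = 1
X = Rational(22, 83) (X = Mul(Add(303, -347), Pow(Add(-271, 105), -1)) = Mul(-44, Pow(-166, -1)) = Mul(-44, Rational(-1, 166)) = Rational(22, 83) ≈ 0.26506)
Function('T')(a, H) = Add(a, Mul(H, a))
Pow(Add(Function('b')(-659), Function('T')(683, X)), Rational(1, 2)) = Pow(Add(1, Mul(683, Add(1, Rational(22, 83)))), Rational(1, 2)) = Pow(Add(1, Mul(683, Rational(105, 83))), Rational(1, 2)) = Pow(Add(1, Rational(71715, 83)), Rational(1, 2)) = Pow(Rational(71798, 83), Rational(1, 2)) = Mul(Rational(1, 83), Pow(5959234, Rational(1, 2)))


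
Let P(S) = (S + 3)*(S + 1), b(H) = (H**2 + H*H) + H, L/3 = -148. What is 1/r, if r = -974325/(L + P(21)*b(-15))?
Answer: -76412/324775 ≈ -0.23528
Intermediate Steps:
L = -444 (L = 3*(-148) = -444)
b(H) = H + 2*H**2 (b(H) = (H**2 + H**2) + H = 2*H**2 + H = H + 2*H**2)
P(S) = (1 + S)*(3 + S) (P(S) = (3 + S)*(1 + S) = (1 + S)*(3 + S))
r = -324775/76412 (r = -974325/(-444 + (3 + 21**2 + 4*21)*(-15*(1 + 2*(-15)))) = -974325/(-444 + (3 + 441 + 84)*(-15*(1 - 30))) = -974325/(-444 + 528*(-15*(-29))) = -974325/(-444 + 528*435) = -974325/(-444 + 229680) = -974325/229236 = -974325*1/229236 = -324775/76412 ≈ -4.2503)
1/r = 1/(-324775/76412) = -76412/324775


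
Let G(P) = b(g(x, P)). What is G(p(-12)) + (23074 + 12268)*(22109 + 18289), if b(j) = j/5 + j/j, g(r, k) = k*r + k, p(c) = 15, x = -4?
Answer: 1427746108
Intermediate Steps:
g(r, k) = k + k*r
b(j) = 1 + j/5 (b(j) = j*(⅕) + 1 = j/5 + 1 = 1 + j/5)
G(P) = 1 - 3*P/5 (G(P) = 1 + (P*(1 - 4))/5 = 1 + (P*(-3))/5 = 1 + (-3*P)/5 = 1 - 3*P/5)
G(p(-12)) + (23074 + 12268)*(22109 + 18289) = (1 - ⅗*15) + (23074 + 12268)*(22109 + 18289) = (1 - 9) + 35342*40398 = -8 + 1427746116 = 1427746108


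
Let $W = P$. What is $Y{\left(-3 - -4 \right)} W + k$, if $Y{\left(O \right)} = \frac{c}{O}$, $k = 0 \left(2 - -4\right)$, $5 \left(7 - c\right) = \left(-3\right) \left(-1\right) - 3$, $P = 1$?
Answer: $7$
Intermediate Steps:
$W = 1$
$c = 7$ ($c = 7 - \frac{\left(-3\right) \left(-1\right) - 3}{5} = 7 - \frac{3 - 3}{5} = 7 - 0 = 7 + 0 = 7$)
$k = 0$ ($k = 0 \left(2 + 4\right) = 0 \cdot 6 = 0$)
$Y{\left(O \right)} = \frac{7}{O}$
$Y{\left(-3 - -4 \right)} W + k = \frac{7}{-3 - -4} \cdot 1 + 0 = \frac{7}{-3 + 4} \cdot 1 + 0 = \frac{7}{1} \cdot 1 + 0 = 7 \cdot 1 \cdot 1 + 0 = 7 \cdot 1 + 0 = 7 + 0 = 7$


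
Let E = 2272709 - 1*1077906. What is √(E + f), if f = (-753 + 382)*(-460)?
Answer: √1365463 ≈ 1168.5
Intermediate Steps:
E = 1194803 (E = 2272709 - 1077906 = 1194803)
f = 170660 (f = -371*(-460) = 170660)
√(E + f) = √(1194803 + 170660) = √1365463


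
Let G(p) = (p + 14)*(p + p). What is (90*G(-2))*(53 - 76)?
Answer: 99360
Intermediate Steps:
G(p) = 2*p*(14 + p) (G(p) = (14 + p)*(2*p) = 2*p*(14 + p))
(90*G(-2))*(53 - 76) = (90*(2*(-2)*(14 - 2)))*(53 - 76) = (90*(2*(-2)*12))*(-23) = (90*(-48))*(-23) = -4320*(-23) = 99360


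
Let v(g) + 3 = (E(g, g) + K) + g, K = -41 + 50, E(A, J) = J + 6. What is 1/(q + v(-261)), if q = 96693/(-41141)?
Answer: -41141/21078603 ≈ -0.0019518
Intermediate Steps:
E(A, J) = 6 + J
K = 9
v(g) = 12 + 2*g (v(g) = -3 + (((6 + g) + 9) + g) = -3 + ((15 + g) + g) = -3 + (15 + 2*g) = 12 + 2*g)
q = -96693/41141 (q = 96693*(-1/41141) = -96693/41141 ≈ -2.3503)
1/(q + v(-261)) = 1/(-96693/41141 + (12 + 2*(-261))) = 1/(-96693/41141 + (12 - 522)) = 1/(-96693/41141 - 510) = 1/(-21078603/41141) = -41141/21078603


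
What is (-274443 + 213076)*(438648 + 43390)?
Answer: -29581225946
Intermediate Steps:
(-274443 + 213076)*(438648 + 43390) = -61367*482038 = -29581225946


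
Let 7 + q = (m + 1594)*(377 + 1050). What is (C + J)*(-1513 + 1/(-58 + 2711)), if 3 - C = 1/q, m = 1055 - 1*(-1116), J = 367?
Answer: -1994831374517223/3563408786 ≈ -5.5981e+5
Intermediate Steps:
m = 2171 (m = 1055 + 1116 = 2171)
q = 5372648 (q = -7 + (2171 + 1594)*(377 + 1050) = -7 + 3765*1427 = -7 + 5372655 = 5372648)
C = 16117943/5372648 (C = 3 - 1/5372648 = 16117943/5372648 ≈ 3.0000)
(C + J)*(-1513 + 1/(-58 + 2711)) = (16117943/5372648 + 367)*(-1513 + 1/(-58 + 2711)) = 1987879759*(-1513 + 1/2653)/5372648 = (1987879759/5372648)*(-4013988/2653) = -1994831374517223/3563408786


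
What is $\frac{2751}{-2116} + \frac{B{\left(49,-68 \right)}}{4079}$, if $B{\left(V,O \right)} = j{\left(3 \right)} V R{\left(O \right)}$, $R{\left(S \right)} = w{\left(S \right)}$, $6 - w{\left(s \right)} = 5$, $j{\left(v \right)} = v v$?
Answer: $- \frac{10288173}{8631164} \approx -1.192$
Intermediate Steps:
$j{\left(v \right)} = v^{2}$
$w{\left(s \right)} = 1$ ($w{\left(s \right)} = 6 - 5 = 1$)
$R{\left(S \right)} = 1$
$B{\left(V,O \right)} = 9 V$ ($B{\left(V,O \right)} = 3^{2} V 1 = 9 V 1 = 9 V$)
$\frac{2751}{-2116} + \frac{B{\left(49,-68 \right)}}{4079} = \frac{2751}{-2116} + \frac{9 \cdot 49}{4079} = 2751 \left(- \frac{1}{2116}\right) + 441 \cdot \frac{1}{4079} = - \frac{2751}{2116} + \frac{441}{4079} = - \frac{10288173}{8631164}$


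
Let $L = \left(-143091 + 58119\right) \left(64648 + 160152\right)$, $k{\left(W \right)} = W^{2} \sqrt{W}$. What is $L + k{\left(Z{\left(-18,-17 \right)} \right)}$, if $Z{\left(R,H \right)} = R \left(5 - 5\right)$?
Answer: $-19101705600$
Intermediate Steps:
$Z{\left(R,H \right)} = 0$ ($Z{\left(R,H \right)} = R 0 = 0$)
$k{\left(W \right)} = W^{\frac{5}{2}}$
$L = -19101705600$ ($L = \left(-84972\right) 224800 = -19101705600$)
$L + k{\left(Z{\left(-18,-17 \right)} \right)} = -19101705600 + 0^{\frac{5}{2}} = -19101705600 + 0 = -19101705600$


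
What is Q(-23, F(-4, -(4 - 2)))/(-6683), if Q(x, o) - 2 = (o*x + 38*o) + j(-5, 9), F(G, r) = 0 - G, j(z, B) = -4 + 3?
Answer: -61/6683 ≈ -0.0091276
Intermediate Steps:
j(z, B) = -1
F(G, r) = -G
Q(x, o) = 1 + 38*o + o*x (Q(x, o) = 2 + ((o*x + 38*o) - 1) = 2 + ((38*o + o*x) - 1) = 2 + (-1 + 38*o + o*x) = 1 + 38*o + o*x)
Q(-23, F(-4, -(4 - 2)))/(-6683) = (1 + 38*(-1*(-4)) - 1*(-4)*(-23))/(-6683) = (1 + 38*4 + 4*(-23))*(-1/6683) = (1 + 152 - 92)*(-1/6683) = 61*(-1/6683) = -61/6683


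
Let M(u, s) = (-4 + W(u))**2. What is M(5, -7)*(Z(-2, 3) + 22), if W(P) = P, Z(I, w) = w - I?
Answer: 27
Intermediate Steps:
M(u, s) = (-4 + u)**2
M(5, -7)*(Z(-2, 3) + 22) = (-4 + 5)**2*((3 - 1*(-2)) + 22) = 1**2*((3 + 2) + 22) = 1*(5 + 22) = 1*27 = 27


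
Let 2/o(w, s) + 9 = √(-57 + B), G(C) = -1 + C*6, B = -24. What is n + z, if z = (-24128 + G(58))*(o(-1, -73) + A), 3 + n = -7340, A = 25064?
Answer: -1788155054/3 + 7927*I/3 ≈ -5.9605e+8 + 2642.3*I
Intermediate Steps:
G(C) = -1 + 6*C
o(w, s) = (-9 - 9*I)/81 (o(w, s) = 2/(-9 + √(-57 - 24)) = 2/(-9 + √(-81)) = 2/(-9 + 9*I) = 2*((-9 - 9*I)/162) = (-9 - 9*I)/81)
n = -7343 (n = -3 - 7340 = -7343)
z = -1788133025/3 + 7927*I/3 (z = (-24128 + (-1 + 6*58))*((-⅑ - I/9) + 25064) = (-24128 + (-1 + 348))*(225575/9 - I/9) = (-24128 + 347)*(225575/9 - I/9) = -23781*(225575/9 - I/9) = -1788133025/3 + 7927*I/3 ≈ -5.9604e+8 + 2642.3*I)
n + z = -7343 + (-1788133025/3 + 7927*I/3) = -1788155054/3 + 7927*I/3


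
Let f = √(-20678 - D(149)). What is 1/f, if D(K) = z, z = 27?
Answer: -I*√20705/20705 ≈ -0.0069496*I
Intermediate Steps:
D(K) = 27
f = I*√20705 (f = √(-20678 - 1*27) = √(-20678 - 27) = √(-20705) = I*√20705 ≈ 143.89*I)
1/f = 1/(I*√20705) = -I*√20705/20705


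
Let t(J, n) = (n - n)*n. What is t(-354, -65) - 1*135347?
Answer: -135347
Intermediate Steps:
t(J, n) = 0 (t(J, n) = 0*n = 0)
t(-354, -65) - 1*135347 = 0 - 1*135347 = 0 - 135347 = -135347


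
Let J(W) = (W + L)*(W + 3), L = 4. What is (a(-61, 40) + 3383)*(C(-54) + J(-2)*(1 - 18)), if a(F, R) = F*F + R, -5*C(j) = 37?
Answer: -1478808/5 ≈ -2.9576e+5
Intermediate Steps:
C(j) = -37/5 (C(j) = -1/5*37 = -37/5)
J(W) = (3 + W)*(4 + W) (J(W) = (W + 4)*(W + 3) = (4 + W)*(3 + W) = (3 + W)*(4 + W))
a(F, R) = R + F**2 (a(F, R) = F**2 + R = R + F**2)
(a(-61, 40) + 3383)*(C(-54) + J(-2)*(1 - 18)) = ((40 + (-61)**2) + 3383)*(-37/5 + (12 + (-2)**2 + 7*(-2))*(1 - 18)) = ((40 + 3721) + 3383)*(-37/5 + (12 + 4 - 14)*(-17)) = (3761 + 3383)*(-37/5 + 2*(-17)) = 7144*(-37/5 - 34) = 7144*(-207/5) = -1478808/5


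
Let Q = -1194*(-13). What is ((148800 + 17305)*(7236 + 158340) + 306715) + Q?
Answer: 27503323717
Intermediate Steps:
Q = 15522 (Q = -1*(-15522) = 15522)
((148800 + 17305)*(7236 + 158340) + 306715) + Q = ((148800 + 17305)*(7236 + 158340) + 306715) + 15522 = (166105*165576 + 306715) + 15522 = (27503001480 + 306715) + 15522 = 27503308195 + 15522 = 27503323717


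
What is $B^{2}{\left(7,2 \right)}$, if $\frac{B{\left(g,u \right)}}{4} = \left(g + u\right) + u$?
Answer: $1936$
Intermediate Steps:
$B{\left(g,u \right)} = 4 g + 8 u$ ($B{\left(g,u \right)} = 4 \left(\left(g + u\right) + u\right) = 4 \left(g + 2 u\right) = 4 g + 8 u$)
$B^{2}{\left(7,2 \right)} = \left(4 \cdot 7 + 8 \cdot 2\right)^{2} = \left(28 + 16\right)^{2} = 44^{2} = 1936$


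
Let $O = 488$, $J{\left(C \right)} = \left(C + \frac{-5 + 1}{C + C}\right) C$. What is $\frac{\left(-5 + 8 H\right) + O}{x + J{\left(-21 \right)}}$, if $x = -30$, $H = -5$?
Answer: $\frac{443}{409} \approx 1.0831$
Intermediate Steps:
$J{\left(C \right)} = C \left(C - \frac{2}{C}\right)$ ($J{\left(C \right)} = \left(C - \frac{4}{2 C}\right) C = \left(C - 4 \frac{1}{2 C}\right) C = \left(C - \frac{2}{C}\right) C = C \left(C - \frac{2}{C}\right)$)
$\frac{\left(-5 + 8 H\right) + O}{x + J{\left(-21 \right)}} = \frac{\left(-5 + 8 \left(-5\right)\right) + 488}{-30 - \left(2 - \left(-21\right)^{2}\right)} = \frac{\left(-5 - 40\right) + 488}{-30 + \left(-2 + 441\right)} = \frac{-45 + 488}{-30 + 439} = \frac{443}{409}$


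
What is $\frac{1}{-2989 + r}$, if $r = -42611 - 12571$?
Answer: $- \frac{1}{58171} \approx -1.7191 \cdot 10^{-5}$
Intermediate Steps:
$r = -55182$ ($r = -42611 - 12571 = -55182$)
$\frac{1}{-2989 + r} = \frac{1}{-2989 - 55182} = \frac{1}{-58171} = - \frac{1}{58171}$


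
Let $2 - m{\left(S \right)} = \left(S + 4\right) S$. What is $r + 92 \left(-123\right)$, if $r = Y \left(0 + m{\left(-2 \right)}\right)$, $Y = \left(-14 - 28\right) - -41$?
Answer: $-11322$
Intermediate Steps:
$m{\left(S \right)} = 2 - S \left(4 + S\right)$ ($m{\left(S \right)} = 2 - \left(S + 4\right) S = 2 - \left(4 + S\right) S = 2 - S \left(4 + S\right)$)
$Y = -1$ ($Y = \left(-14 - 28\right) + 41 = -42 + 41 = -1$)
$r = -6$ ($r = - (0 - -6) = - (0 + \left(2 - 4 + 8\right)) = - (0 + 6) = \left(-1\right) 6 = -6$)
$r + 92 \left(-123\right) = -6 + 92 \left(-123\right) = -6 - 11316 = -11322$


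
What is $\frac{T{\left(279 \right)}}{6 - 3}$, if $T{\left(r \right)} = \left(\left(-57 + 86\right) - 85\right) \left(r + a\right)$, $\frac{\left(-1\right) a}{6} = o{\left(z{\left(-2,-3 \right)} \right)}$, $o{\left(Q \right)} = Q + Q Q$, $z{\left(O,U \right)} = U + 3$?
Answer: $-5208$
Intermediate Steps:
$z{\left(O,U \right)} = 3 + U$
$o{\left(Q \right)} = Q + Q^{2}$
$a = 0$ ($a = - 6 \left(3 - 3\right) \left(1 + \left(3 - 3\right)\right) = - 6 \cdot 0 \left(1 + 0\right) = - 6 \cdot 0 \cdot 1 = \left(-6\right) 0 = 0$)
$T{\left(r \right)} = - 56 r$ ($T{\left(r \right)} = \left(\left(-57 + 86\right) - 85\right) \left(r + 0\right) = \left(29 - 85\right) r = - 56 r$)
$\frac{T{\left(279 \right)}}{6 - 3} = \frac{\left(-56\right) 279}{6 - 3} = \frac{1}{3} \left(-15624\right) = -5208$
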